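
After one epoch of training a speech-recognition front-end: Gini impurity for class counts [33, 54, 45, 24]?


Probabilities: [33/156, 54/156, 45/156, 24/156] ≈ [0.2115, 0.3462, 0.2885, 0.1538]
Σpᵢ² = (1089 + 2916 + 2025 + 576)/156² = 6606/24336
Gini = 1 - Σpᵢ² = 1 - 6606/24336 = 0.7286

0.7286


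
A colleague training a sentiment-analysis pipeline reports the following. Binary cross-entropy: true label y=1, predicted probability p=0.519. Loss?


BCE = -[y·ln(p) + (1-y)·ln(1-p)]
= -1·ln(0.519) - 0
= -ln(0.519) = 0.6559

0.6559


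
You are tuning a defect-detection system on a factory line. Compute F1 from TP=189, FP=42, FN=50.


Precision = 189/231 = 0.8182
Recall = 189/239 = 0.7908
F1 = 2·P·R/(P+R) = 2·TP/(2·TP+FP+FN) = 378/(378+42+50) = 378/470 = 0.8043

0.8043


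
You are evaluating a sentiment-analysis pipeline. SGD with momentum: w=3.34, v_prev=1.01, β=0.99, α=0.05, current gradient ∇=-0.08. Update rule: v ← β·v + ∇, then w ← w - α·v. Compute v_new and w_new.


v_new = 0.99·1.01 - 0.08 = 0.9999 - 0.08 = 0.9199
w_new = 3.34 - 0.05·0.9199 = 3.34 - 0.045995 = 3.294005

v_new=0.9199, w_new=3.294005


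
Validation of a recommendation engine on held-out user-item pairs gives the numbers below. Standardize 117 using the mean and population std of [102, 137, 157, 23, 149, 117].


μ = 114.1667, σ = 44.7899
z = (117 - 114.1667)/44.7899 = 0.0633

0.0633


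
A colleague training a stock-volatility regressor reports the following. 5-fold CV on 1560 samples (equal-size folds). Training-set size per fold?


Fold size = 1560/5 = 312
Training per fold = 1560 - 312 = 1248

1248


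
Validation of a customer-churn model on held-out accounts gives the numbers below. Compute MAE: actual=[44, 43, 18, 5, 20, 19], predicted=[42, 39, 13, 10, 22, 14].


Absolute errors: |44-42|=2, |43-39|=4, |18-13|=5, |5-10|=5, |20-22|=2, |19-14|=5
Sum = 23
MAE = 23/6 = 23/6

23/6


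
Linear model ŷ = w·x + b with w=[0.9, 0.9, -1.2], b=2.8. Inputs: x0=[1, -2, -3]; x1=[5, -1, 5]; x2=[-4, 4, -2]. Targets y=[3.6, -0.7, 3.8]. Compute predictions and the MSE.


ŷ0 = (0.9)·(1) + (0.9)·(-2) + (-1.2)·(-3) + 2.8 = 5.5
ŷ1 = (0.9)·(5) + (0.9)·(-1) + (-1.2)·(5) + 2.8 = 0.4
ŷ2 = (0.9)·(-4) + (0.9)·(4) + (-1.2)·(-2) + 2.8 = 5.2
errors² = [3.61, 1.21, 1.96]
MSE = 6.7800/3 = 2.26

2.26


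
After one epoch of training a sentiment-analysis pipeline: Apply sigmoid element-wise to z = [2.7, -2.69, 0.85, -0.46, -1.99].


σ(2.7) = 1/(1+e^-2.7) = 0.937
σ(-2.69) = 1/(1+e^2.69) = 0.0636
σ(0.85) = 1/(1+e^-0.85) = 0.7006
σ(-0.46) = 1/(1+e^0.46) = 0.387
σ(-1.99) = 1/(1+e^1.99) = 0.1203
result = [0.937, 0.0636, 0.7006, 0.387, 0.1203]

[0.937, 0.0636, 0.7006, 0.387, 0.1203]


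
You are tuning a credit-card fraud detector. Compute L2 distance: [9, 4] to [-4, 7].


d = √((9+ 4)² + (4-7)²)
  = √(169 + 9)
  = √178 = 13.3417

13.3417


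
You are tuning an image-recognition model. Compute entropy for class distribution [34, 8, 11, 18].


Probabilities: [34/71, 8/71, 11/71, 18/71] ≈ [0.4789, 0.1127, 0.1549, 0.2535]
H = -((34/71)·log₂(34/71) + (8/71)·log₂(8/71) + (11/71)·log₂(11/71) + (18/71)·log₂(18/71))
  = 1.7823 bits

1.7823 bits


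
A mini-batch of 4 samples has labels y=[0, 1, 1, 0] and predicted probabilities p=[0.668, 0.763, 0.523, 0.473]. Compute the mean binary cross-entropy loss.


L[0] = -ln(1-0.668) = -ln(0.332) = 1.1026
L[1] = -ln(0.763) = 0.2705
L[2] = -ln(0.523) = 0.6482
L[3] = -ln(1-0.473) = -ln(0.527) = 0.6406
mean = (1.1026 + 0.2705 + 0.6482 + 0.6406)/4 = 0.6655

0.6655


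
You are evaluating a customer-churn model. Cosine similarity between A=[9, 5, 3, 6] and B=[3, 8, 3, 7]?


A·B = 9·3 + 5·8 + 3·3 + 6·7 = 118
‖A‖ = √151 = 12.2882, ‖B‖ = √131 = 11.4455
cos = 118/(√151·√131) = 118/√19781 = 0.839

0.839


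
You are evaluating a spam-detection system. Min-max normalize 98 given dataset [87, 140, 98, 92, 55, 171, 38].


min=38, max=171
(98-38)/(171-38) = 60/133 = 0.4511

0.4511


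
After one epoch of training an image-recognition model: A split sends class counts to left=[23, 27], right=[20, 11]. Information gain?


Parent = [43, 38], H_parent = 0.9972
H_left = 0.9954 (n=50), H_right = 0.9383 (n=31)
H_children = (50/81)·0.9954 + (31/81)·0.9383 = 0.9735
IG = 0.9972 - 0.9735 = 0.0237

0.0237


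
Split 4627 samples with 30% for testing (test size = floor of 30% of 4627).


Test = ⌊4627·30/100⌋ = 1388
Train = 4627 - 1388 = 3239

Train: 3239, Test: 1388


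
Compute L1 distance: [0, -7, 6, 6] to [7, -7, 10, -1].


d = |0-7| + |-7+ 7| + |6-10| + |6+ 1|
  = 7 + 0 + 4 + 7
  = 18

18


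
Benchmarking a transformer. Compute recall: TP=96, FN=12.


Recall = TP/(TP+FN)
= 96/(96+12)
= 96/108 = 88.89%

88.89%


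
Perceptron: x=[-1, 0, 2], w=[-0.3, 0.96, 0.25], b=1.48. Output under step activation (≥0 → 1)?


z = (-1)·(-0.3) + (0)·(0.96) + (2)·(0.25) + 1.48
  = 2.28
step(z) = 1 (z≥0)

1


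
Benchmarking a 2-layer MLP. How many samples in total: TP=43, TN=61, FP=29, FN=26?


Total = TP + TN + FP + FN
= 43 + 61 + 29 + 26
= 159
(Predicted positive: 72, predicted negative: 87)

159


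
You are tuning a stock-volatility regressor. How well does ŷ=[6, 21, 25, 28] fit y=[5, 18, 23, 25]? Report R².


ȳ = 17.75
SS_res = Σ(y-ŷ)² = 23
SS_tot = Σ(y-ȳ)² = 242.75
R² = 1 - SS_res/SS_tot = 1 - 0.0947 = 0.9053

0.9053


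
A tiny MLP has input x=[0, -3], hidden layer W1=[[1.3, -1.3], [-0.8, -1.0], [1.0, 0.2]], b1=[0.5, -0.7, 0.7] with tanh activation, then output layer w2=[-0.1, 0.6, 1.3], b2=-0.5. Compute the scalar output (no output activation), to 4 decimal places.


z1[0] = (1.3)·(0) + (-1.3)·(-3) + 0.5 = 4.4
z1[1] = (-0.8)·(0) + (-1.0)·(-3) - 0.7 = 2.3
z1[2] = (1.0)·(0) + (0.2)·(-3) + 0.7 = 0.1
h = tanh(z1) = [0.9997, 0.9801, 0.0997]
output = (-0.1)·(0.9997) + (0.6)·(0.9801) + (1.3)·(0.0997) - 0.5 = 0.1177

0.1177


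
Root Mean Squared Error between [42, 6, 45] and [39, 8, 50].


MSE = 38/3 = 12.6667
RMSE = √(38/3) = 3.559

3.559


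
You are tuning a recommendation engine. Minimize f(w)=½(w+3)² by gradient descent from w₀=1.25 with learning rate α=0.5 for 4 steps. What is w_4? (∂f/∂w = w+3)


step 1: grad = 1.25+3 = 4.25; w = 1.25 - 0.5·(4.25) = -0.875
step 2: grad = -0.875+3 = 2.125; w = -0.875 - 0.5·(2.125) = -1.9375
step 3: grad = -1.9375+3 = 1.0625; w = -1.9375 - 0.5·(1.0625) = -2.46875
step 4: grad = -2.46875+3 = 0.53125; w = -2.46875 - 0.5·(0.53125) = -2.734375

-2.734375


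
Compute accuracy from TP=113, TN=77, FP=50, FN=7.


Accuracy = (TP+TN)/(TP+TN+FP+FN)
= (113+77)/(247)
= 190/247 = 76.92%

76.92%


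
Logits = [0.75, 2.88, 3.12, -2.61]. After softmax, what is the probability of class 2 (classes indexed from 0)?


Exponentials: e^0.75=2.117, e^2.88=17.8143, e^3.12=22.6464, e^-2.61=0.0735
Sum = 42.6512
Softmax = [0.0496, 0.4177, 0.531, 0.0017]
p[2] = 22.6464/42.6512 = 0.531

0.531


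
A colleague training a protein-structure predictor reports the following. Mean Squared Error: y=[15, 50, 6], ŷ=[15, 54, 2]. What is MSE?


Squared errors: (15-15)²=0, (50-54)²=16, (6-2)²=16
Sum = 32
MSE = 32/3 = 32/3

32/3


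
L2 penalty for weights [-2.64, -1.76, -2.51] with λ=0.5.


‖w‖₂² = (-2.64)² + (-1.76)² + (-2.51)²
     = 6.9696 + 3.0976 + 6.3001
     = 16.3673
λ·‖w‖₂² = 0.5·16.3673 = 8.18365

8.18365


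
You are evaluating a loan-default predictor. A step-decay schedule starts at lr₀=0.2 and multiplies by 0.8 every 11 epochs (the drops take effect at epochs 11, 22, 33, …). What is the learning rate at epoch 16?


n_drops = ⌊16/11⌋ = 1
lr = 0.2·0.8^1 = 0.2·0.8 = 0.16

0.16


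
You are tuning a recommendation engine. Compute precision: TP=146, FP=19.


Precision = TP/(TP+FP)
= 146/(146+19)
= 146/165 = 88.48%

88.48%


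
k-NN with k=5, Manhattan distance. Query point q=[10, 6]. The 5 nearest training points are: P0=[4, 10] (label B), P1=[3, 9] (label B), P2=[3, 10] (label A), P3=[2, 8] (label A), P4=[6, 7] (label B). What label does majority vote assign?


d(q,P0) = 10  (label B)
d(q,P1) = 10  (label B)
d(q,P2) = 11  (label A)
d(q,P3) = 10  (label A)
d(q,P4) = 5  (label B)
Votes: A=2, B=3
Majority → B

B


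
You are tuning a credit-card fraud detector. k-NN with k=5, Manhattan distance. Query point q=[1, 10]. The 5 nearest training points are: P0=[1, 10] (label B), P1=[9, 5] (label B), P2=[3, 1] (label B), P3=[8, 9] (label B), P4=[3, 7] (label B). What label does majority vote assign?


d(q,P0) = 0  (label B)
d(q,P1) = 13  (label B)
d(q,P2) = 11  (label B)
d(q,P3) = 8  (label B)
d(q,P4) = 5  (label B)
Votes: A=0, B=5
Majority → B

B


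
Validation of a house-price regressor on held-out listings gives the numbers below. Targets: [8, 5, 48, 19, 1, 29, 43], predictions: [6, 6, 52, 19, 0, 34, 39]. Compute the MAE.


Absolute errors: |8-6|=2, |5-6|=1, |48-52|=4, |19-19|=0, |1-0|=1, |29-34|=5, |43-39|=4
Sum = 17
MAE = 17/7 = 17/7

17/7


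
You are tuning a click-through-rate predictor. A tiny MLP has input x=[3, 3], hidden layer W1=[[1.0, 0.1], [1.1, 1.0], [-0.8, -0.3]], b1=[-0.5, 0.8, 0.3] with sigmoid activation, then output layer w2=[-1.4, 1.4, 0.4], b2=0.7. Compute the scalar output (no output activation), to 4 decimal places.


z1[0] = (1.0)·(3) + (0.1)·(3) - 0.5 = 2.8
z1[1] = (1.1)·(3) + (1.0)·(3) + 0.8 = 7.1
z1[2] = (-0.8)·(3) + (-0.3)·(3) + 0.3 = -3.0
h = sigmoid(z1) = [0.9427, 0.9992, 0.0474]
output = (-1.4)·(0.9427) + (1.4)·(0.9992) + (0.4)·(0.0474) + 0.7 = 0.7981

0.7981


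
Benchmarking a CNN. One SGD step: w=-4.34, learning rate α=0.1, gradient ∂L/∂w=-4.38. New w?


w_new = w - α·∇
= -4.34 - 0.1·-4.38
= -4.34 + 0.438
= -3.902

-3.902


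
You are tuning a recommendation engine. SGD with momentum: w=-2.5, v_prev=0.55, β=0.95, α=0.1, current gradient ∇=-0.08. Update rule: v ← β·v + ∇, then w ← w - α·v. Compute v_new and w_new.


v_new = 0.95·0.55 - 0.08 = 0.5225 - 0.08 = 0.4425
w_new = -2.5 - 0.1·0.4425 = -2.5 - 0.04425 = -2.54425

v_new=0.4425, w_new=-2.54425


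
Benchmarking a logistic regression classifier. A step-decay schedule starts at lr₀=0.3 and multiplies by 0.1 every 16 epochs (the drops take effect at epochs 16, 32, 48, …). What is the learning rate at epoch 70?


n_drops = ⌊70/16⌋ = 4
lr = 0.3·0.1^4 = 0.3·0.0001 = 0.00003

0.00003


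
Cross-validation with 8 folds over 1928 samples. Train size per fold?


Fold size = 1928/8 = 241
Training per fold = 1928 - 241 = 1687

1687


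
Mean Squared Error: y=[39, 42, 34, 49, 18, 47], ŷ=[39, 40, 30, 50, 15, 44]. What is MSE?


Squared errors: (39-39)²=0, (42-40)²=4, (34-30)²=16, (49-50)²=1, (18-15)²=9, (47-44)²=9
Sum = 39
MSE = 39/6 = 13/2

13/2


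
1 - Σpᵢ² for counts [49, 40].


Probabilities: [49/89, 40/89] ≈ [0.5506, 0.4494]
Σpᵢ² = (2401 + 1600)/89² = 4001/7921
Gini = 1 - Σpᵢ² = 1 - 4001/7921 = 0.4949

0.4949


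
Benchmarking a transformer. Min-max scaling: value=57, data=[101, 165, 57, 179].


min=57, max=179
(57-57)/(179-57) = 0/122 = 0.0

0.0


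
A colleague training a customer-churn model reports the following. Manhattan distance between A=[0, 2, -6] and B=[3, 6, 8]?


d = |0-3| + |2-6| + |-6-8|
  = 3 + 4 + 14
  = 21

21


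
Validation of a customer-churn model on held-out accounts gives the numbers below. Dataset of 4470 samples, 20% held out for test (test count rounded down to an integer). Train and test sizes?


Test = ⌊4470·20/100⌋ = 894
Train = 4470 - 894 = 3576

Train: 3576, Test: 894


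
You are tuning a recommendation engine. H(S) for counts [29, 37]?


Probabilities: [29/66, 37/66] ≈ [0.4394, 0.5606]
H = -((29/66)·log₂(29/66) + (37/66)·log₂(37/66))
  = 0.9894 bits

0.9894 bits


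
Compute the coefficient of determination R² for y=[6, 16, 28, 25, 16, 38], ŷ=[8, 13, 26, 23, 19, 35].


ȳ = 21.5
SS_res = Σ(y-ŷ)² = 39
SS_tot = Σ(y-ȳ)² = 627.5
R² = 1 - SS_res/SS_tot = 1 - 0.0622 = 0.9378

0.9378


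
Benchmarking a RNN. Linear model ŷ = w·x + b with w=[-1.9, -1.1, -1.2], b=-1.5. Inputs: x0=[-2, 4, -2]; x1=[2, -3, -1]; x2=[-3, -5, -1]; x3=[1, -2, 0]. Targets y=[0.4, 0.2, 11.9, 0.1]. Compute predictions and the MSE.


ŷ0 = (-1.9)·(-2) + (-1.1)·(4) + (-1.2)·(-2) - 1.5 = 0.3
ŷ1 = (-1.9)·(2) + (-1.1)·(-3) + (-1.2)·(-1) - 1.5 = -0.8
ŷ2 = (-1.9)·(-3) + (-1.1)·(-5) + (-1.2)·(-1) - 1.5 = 10.9
ŷ3 = (-1.9)·(1) + (-1.1)·(-2) + (-1.2)·(0) - 1.5 = -1.2
errors² = [0.01, 1.0, 1.0, 1.69]
MSE = 3.7000/4 = 0.925

0.925


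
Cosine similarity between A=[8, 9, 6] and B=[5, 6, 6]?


A·B = 8·5 + 9·6 + 6·6 = 130
‖A‖ = √181 = 13.4536, ‖B‖ = √97 = 9.8489
cos = 130/(√181·√97) = 130/√17557 = 0.9811

0.9811


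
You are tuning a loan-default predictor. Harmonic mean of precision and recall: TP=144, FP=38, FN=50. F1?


Precision = 144/182 = 0.7912
Recall = 144/194 = 0.7423
F1 = 2·P·R/(P+R) = 2·TP/(2·TP+FP+FN) = 288/(288+38+50) = 288/376 = 0.766

0.766


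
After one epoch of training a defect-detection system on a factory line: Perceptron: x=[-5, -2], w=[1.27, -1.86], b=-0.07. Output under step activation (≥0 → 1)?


z = (-5)·(1.27) + (-2)·(-1.86) - 0.07
  = -2.7
step(z) = 0 (z<0)

0


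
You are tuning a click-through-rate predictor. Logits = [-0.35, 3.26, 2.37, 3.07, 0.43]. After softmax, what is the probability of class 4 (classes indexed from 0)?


Exponentials: e^-0.35=0.7047, e^3.26=26.0495, e^2.37=10.6974, e^3.07=21.5419, e^0.43=1.5373
Sum = 60.5308
Softmax = [0.0116, 0.4304, 0.1767, 0.3559, 0.0254]
p[4] = 1.5373/60.5308 = 0.0254

0.0254


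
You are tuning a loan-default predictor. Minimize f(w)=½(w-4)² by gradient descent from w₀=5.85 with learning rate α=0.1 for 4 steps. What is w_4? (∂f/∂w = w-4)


step 1: grad = 5.85-4 = 1.85; w = 5.85 - 0.1·(1.85) = 5.665
step 2: grad = 5.665-4 = 1.665; w = 5.665 - 0.1·(1.665) = 5.4985
step 3: grad = 5.4985-4 = 1.4985; w = 5.4985 - 0.1·(1.4985) = 5.34865
step 4: grad = 5.34865-4 = 1.34865; w = 5.34865 - 0.1·(1.34865) = 5.213785

5.213785


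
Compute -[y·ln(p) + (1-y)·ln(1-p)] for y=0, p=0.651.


BCE = -[y·ln(p) + (1-y)·ln(1-p)]
= -0 - 1·ln(1-0.651)
= -ln(0.349) = 1.0527

1.0527


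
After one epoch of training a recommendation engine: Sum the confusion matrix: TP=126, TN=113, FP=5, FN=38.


Total = TP + TN + FP + FN
= 126 + 113 + 5 + 38
= 282
(Predicted positive: 131, predicted negative: 151)

282


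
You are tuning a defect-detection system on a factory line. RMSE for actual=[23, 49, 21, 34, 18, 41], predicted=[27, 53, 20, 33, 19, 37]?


MSE = 51/6 = 8.5
RMSE = √(51/6) = 2.9155

2.9155


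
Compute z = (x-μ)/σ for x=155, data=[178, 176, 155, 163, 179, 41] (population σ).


μ = 148.6667, σ = 48.9308
z = (155 - 148.6667)/48.9308 = 0.1294

0.1294


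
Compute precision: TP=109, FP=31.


Precision = TP/(TP+FP)
= 109/(109+31)
= 109/140 = 77.86%

77.86%


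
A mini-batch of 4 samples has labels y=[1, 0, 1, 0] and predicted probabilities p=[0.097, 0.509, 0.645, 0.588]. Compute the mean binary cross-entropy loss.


L[0] = -ln(0.097) = 2.333
L[1] = -ln(1-0.509) = -ln(0.491) = 0.7113
L[2] = -ln(0.645) = 0.4385
L[3] = -ln(1-0.588) = -ln(0.412) = 0.8867
mean = (2.333 + 0.7113 + 0.4385 + 0.8867)/4 = 1.0924

1.0924


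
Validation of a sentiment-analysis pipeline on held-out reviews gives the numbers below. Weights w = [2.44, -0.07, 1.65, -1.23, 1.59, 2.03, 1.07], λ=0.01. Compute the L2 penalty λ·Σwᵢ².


‖w‖₂² = (2.44)² + (-0.07)² + (1.65)² + (-1.23)² + (1.59)² + (2.03)² + (1.07)²
     = 5.9536 + 0.0049 + 2.7225 + 1.5129 + 2.5281 + 4.1209 + 1.1449
     = 17.9878
λ·‖w‖₂² = 0.01·17.9878 = 0.179878

0.179878


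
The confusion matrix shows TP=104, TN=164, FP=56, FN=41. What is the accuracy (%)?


Accuracy = (TP+TN)/(TP+TN+FP+FN)
= (104+164)/(365)
= 268/365 = 73.42%

73.42%


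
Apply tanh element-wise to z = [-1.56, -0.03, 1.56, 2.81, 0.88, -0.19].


tanh(-1.56) = -0.9154
tanh(-0.03) = -0.03
tanh(1.56) = 0.9154
tanh(2.81) = 0.9928
tanh(0.88) = 0.7064
tanh(-0.19) = -0.1877
result = [-0.9154, -0.03, 0.9154, 0.9928, 0.7064, -0.1877]

[-0.9154, -0.03, 0.9154, 0.9928, 0.7064, -0.1877]


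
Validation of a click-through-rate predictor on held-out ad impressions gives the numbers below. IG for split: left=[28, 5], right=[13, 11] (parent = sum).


Parent = [41, 16], H_parent = 0.8564
H_left = 0.6136 (n=33), H_right = 0.995 (n=24)
H_children = (33/57)·0.6136 + (24/57)·0.995 = 0.7742
IG = 0.8564 - 0.7742 = 0.0822

0.0822


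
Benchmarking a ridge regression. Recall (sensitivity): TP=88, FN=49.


Recall = TP/(TP+FN)
= 88/(88+49)
= 88/137 = 64.23%

64.23%


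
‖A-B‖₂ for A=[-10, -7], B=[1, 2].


d = √((-10-1)² + (-7-2)²)
  = √(121 + 81)
  = √202 = 14.2127

14.2127


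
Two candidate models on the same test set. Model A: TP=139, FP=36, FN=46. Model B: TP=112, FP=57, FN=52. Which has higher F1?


Model A: P=139/175=0.7943, R=139/185=0.7514, F1=2PR/(P+R)=2TP/(2TP+FP+FN)=278/360=0.7722
Model B: P=112/169=0.6627, R=112/164=0.6829, F1=2PR/(P+R)=2TP/(2TP+FP+FN)=224/333=0.6727
0.7722 > 0.6727 → Model A

Model A


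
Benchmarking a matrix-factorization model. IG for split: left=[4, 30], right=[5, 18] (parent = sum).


Parent = [9, 48], H_parent = 0.6292
H_left = 0.5226 (n=34), H_right = 0.7554 (n=23)
H_children = (34/57)·0.5226 + (23/57)·0.7554 = 0.6165
IG = 0.6292 - 0.6165 = 0.0127

0.0127


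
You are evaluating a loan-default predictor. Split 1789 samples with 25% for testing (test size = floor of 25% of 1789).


Test = ⌊1789·25/100⌋ = 447
Train = 1789 - 447 = 1342

Train: 1342, Test: 447


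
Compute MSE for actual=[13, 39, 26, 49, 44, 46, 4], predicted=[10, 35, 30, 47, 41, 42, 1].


Squared errors: (13-10)²=9, (39-35)²=16, (26-30)²=16, (49-47)²=4, (44-41)²=9, (46-42)²=16, (4-1)²=9
Sum = 79
MSE = 79/7 = 79/7

79/7


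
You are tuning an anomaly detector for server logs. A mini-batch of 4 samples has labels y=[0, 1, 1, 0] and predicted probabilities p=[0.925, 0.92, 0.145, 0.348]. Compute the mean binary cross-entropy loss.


L[0] = -ln(1-0.925) = -ln(0.075) = 2.5903
L[1] = -ln(0.92) = 0.0834
L[2] = -ln(0.145) = 1.931
L[3] = -ln(1-0.348) = -ln(0.652) = 0.4277
mean = (2.5903 + 0.0834 + 1.931 + 0.4277)/4 = 1.2581

1.2581


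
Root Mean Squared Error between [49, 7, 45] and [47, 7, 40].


MSE = 29/3 = 9.6667
RMSE = √(29/3) = 3.1091

3.1091


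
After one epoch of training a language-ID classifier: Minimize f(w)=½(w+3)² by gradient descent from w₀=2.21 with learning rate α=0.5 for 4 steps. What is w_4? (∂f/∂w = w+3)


step 1: grad = 2.21+3 = 5.21; w = 2.21 - 0.5·(5.21) = -0.395
step 2: grad = -0.395+3 = 2.605; w = -0.395 - 0.5·(2.605) = -1.6975
step 3: grad = -1.6975+3 = 1.3025; w = -1.6975 - 0.5·(1.3025) = -2.34875
step 4: grad = -2.34875+3 = 0.65125; w = -2.34875 - 0.5·(0.65125) = -2.674375

-2.674375


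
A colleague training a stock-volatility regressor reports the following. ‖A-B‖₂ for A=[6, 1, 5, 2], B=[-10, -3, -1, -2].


d = √((6+ 10)² + (1+ 3)² + (5+ 1)² + (2+ 2)²)
  = √(256 + 16 + 36 + 16)
  = √324 = 18.0

18.0


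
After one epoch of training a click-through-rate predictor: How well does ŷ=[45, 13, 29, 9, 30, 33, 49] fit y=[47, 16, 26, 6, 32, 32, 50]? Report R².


ȳ = 29.8571
SS_res = Σ(y-ŷ)² = 37
SS_tot = Σ(y-ȳ)² = 1484.86
R² = 1 - SS_res/SS_tot = 1 - 0.0249 = 0.9751

0.9751


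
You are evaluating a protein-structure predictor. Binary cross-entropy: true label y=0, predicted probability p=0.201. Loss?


BCE = -[y·ln(p) + (1-y)·ln(1-p)]
= -0 - 1·ln(1-0.201)
= -ln(0.799) = 0.2244

0.2244


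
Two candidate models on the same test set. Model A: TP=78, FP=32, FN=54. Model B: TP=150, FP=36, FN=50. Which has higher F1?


Model A: P=78/110=0.7091, R=78/132=0.5909, F1=2PR/(P+R)=2TP/(2TP+FP+FN)=156/242=0.6446
Model B: P=150/186=0.8065, R=150/200=0.75, F1=2PR/(P+R)=2TP/(2TP+FP+FN)=300/386=0.7772
0.6446 < 0.7772 → Model B

Model B


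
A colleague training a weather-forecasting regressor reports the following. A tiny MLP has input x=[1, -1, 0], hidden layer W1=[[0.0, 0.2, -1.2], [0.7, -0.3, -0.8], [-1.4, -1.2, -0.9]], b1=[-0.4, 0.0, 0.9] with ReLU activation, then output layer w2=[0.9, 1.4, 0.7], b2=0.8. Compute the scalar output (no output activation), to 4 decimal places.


z1[0] = (0.0)·(1) + (0.2)·(-1) + (-1.2)·(0) - 0.4 = -0.6
z1[1] = (0.7)·(1) + (-0.3)·(-1) + (-0.8)·(0) + 0.0 = 1.0
z1[2] = (-1.4)·(1) + (-1.2)·(-1) + (-0.9)·(0) + 0.9 = 0.7
h = ReLU(z1) = [0.0, 1.0, 0.7]
output = (0.9)·(0.0) + (1.4)·(1.0) + (0.7)·(0.7) + 0.8 = 2.69

2.69


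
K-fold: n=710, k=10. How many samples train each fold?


Fold size = 710/10 = 71
Training per fold = 710 - 71 = 639

639


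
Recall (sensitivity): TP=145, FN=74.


Recall = TP/(TP+FN)
= 145/(145+74)
= 145/219 = 66.21%

66.21%


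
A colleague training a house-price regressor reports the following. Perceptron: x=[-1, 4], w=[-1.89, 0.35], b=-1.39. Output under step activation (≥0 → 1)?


z = (-1)·(-1.89) + (4)·(0.35) - 1.39
  = 1.9
step(z) = 1 (z≥0)

1


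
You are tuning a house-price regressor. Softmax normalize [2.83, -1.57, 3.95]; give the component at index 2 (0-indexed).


Exponentials: e^2.83=16.9455, e^-1.57=0.208, e^3.95=51.9354
Sum = 69.0889
Softmax = [0.2453, 0.003, 0.7517]
p[2] = 51.9354/69.0889 = 0.7517

0.7517


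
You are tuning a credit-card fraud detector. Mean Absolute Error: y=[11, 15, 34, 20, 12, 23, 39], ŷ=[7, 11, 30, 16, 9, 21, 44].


Absolute errors: |11-7|=4, |15-11|=4, |34-30|=4, |20-16|=4, |12-9|=3, |23-21|=2, |39-44|=5
Sum = 26
MAE = 26/7 = 26/7

26/7


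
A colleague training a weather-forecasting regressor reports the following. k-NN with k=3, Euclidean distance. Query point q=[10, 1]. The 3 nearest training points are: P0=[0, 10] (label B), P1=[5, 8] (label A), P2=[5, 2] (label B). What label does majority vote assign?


d(q,P0) = 13.4536  (label B)
d(q,P1) = 8.6023  (label A)
d(q,P2) = 5.099  (label B)
Votes: A=1, B=2
Majority → B

B


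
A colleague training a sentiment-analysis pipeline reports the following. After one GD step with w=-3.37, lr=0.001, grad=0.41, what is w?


w_new = w - α·∇
= -3.37 - 0.001·0.41
= -3.37 - 0.00041
= -3.37041

-3.37041


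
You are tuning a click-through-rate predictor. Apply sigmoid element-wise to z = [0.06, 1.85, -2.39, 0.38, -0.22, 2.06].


σ(0.06) = 1/(1+e^-0.06) = 0.515
σ(1.85) = 1/(1+e^-1.85) = 0.8641
σ(-2.39) = 1/(1+e^2.39) = 0.0839
σ(0.38) = 1/(1+e^-0.38) = 0.5939
σ(-0.22) = 1/(1+e^0.22) = 0.4452
σ(2.06) = 1/(1+e^-2.06) = 0.887
result = [0.515, 0.8641, 0.0839, 0.5939, 0.4452, 0.887]

[0.515, 0.8641, 0.0839, 0.5939, 0.4452, 0.887]


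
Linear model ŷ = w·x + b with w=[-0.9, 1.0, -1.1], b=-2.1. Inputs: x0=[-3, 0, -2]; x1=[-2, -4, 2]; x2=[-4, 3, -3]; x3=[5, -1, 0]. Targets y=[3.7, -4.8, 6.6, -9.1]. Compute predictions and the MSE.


ŷ0 = (-0.9)·(-3) + (1.0)·(0) + (-1.1)·(-2) - 2.1 = 2.8
ŷ1 = (-0.9)·(-2) + (1.0)·(-4) + (-1.1)·(2) - 2.1 = -6.5
ŷ2 = (-0.9)·(-4) + (1.0)·(3) + (-1.1)·(-3) - 2.1 = 7.8
ŷ3 = (-0.9)·(5) + (1.0)·(-1) + (-1.1)·(0) - 2.1 = -7.6
errors² = [0.81, 2.89, 1.44, 2.25]
MSE = 7.3900/4 = 1.8475

1.8475


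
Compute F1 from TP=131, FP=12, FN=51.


Precision = 131/143 = 0.9161
Recall = 131/182 = 0.7198
F1 = 2·P·R/(P+R) = 2·TP/(2·TP+FP+FN) = 262/(262+12+51) = 262/325 = 0.8062

0.8062


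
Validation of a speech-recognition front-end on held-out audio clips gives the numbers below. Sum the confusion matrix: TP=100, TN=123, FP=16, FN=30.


Total = TP + TN + FP + FN
= 100 + 123 + 16 + 30
= 269
(Predicted positive: 116, predicted negative: 153)

269


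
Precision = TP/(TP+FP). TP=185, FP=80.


Precision = TP/(TP+FP)
= 185/(185+80)
= 185/265 = 69.81%

69.81%


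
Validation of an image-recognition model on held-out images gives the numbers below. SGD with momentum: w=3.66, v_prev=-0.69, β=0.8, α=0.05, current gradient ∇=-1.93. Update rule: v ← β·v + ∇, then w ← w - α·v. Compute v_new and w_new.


v_new = 0.8·-0.69 - 1.93 = -0.552 - 1.93 = -2.482
w_new = 3.66 - 0.05·-2.482 = 3.66 + 0.1241 = 3.7841

v_new=-2.482, w_new=3.7841


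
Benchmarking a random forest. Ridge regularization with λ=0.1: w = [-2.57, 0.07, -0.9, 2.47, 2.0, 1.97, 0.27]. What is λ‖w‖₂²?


‖w‖₂² = (-2.57)² + (0.07)² + (-0.9)² + (2.47)² + (2.0)² + (1.97)² + (0.27)²
     = 6.6049 + 0.0049 + 0.81 + 6.1009 + 4 + 3.8809 + 0.0729
     = 21.4745
λ·‖w‖₂² = 0.1·21.4745 = 2.14745

2.14745


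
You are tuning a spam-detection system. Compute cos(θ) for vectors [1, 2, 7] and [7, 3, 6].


A·B = 1·7 + 2·3 + 7·6 = 55
‖A‖ = √54 = 7.3485, ‖B‖ = √94 = 9.6954
cos = 55/(√54·√94) = 55/√5076 = 0.772

0.772


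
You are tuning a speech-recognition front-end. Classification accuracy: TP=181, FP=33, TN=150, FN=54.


Accuracy = (TP+TN)/(TP+TN+FP+FN)
= (181+150)/(418)
= 331/418 = 79.19%

79.19%


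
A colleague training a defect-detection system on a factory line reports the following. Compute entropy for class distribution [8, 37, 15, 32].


Probabilities: [8/92, 37/92, 15/92, 32/92] ≈ [0.087, 0.4022, 0.163, 0.3478]
H = -((8/92)·log₂(8/92) + (37/92)·log₂(37/92) + (15/92)·log₂(15/92) + (32/92)·log₂(32/92))
  = 1.7915 bits

1.7915 bits


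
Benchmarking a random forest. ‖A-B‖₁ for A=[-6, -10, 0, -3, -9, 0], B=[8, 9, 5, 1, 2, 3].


d = |-6-8| + |-10-9| + |0-5| + |-3-1| + |-9-2| + |0-3|
  = 14 + 19 + 5 + 4 + 11 + 3
  = 56

56


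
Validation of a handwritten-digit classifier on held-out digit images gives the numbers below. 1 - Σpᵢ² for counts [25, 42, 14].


Probabilities: [25/81, 42/81, 14/81] ≈ [0.3086, 0.5185, 0.1728]
Σpᵢ² = (625 + 1764 + 196)/81² = 2585/6561
Gini = 1 - Σpᵢ² = 1 - 2585/6561 = 0.606

0.606


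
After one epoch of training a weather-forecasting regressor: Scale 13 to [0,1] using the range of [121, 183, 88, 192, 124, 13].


min=13, max=192
(13-13)/(192-13) = 0/179 = 0.0

0.0


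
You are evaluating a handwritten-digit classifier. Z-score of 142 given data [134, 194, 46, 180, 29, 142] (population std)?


μ = 120.8333, σ = 62.595
z = (142 - 120.8333)/62.595 = 0.3382

0.3382


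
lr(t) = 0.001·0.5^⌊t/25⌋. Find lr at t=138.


n_drops = ⌊138/25⌋ = 5
lr = 0.001·0.5^5 = 0.001·0.03125 = 0.00003125

0.00003125


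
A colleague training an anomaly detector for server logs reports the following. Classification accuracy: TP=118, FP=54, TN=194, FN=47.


Accuracy = (TP+TN)/(TP+TN+FP+FN)
= (118+194)/(413)
= 312/413 = 75.54%

75.54%


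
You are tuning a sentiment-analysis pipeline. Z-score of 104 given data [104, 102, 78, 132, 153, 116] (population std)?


μ = 114.1667, σ = 23.7656
z = (104 - 114.1667)/23.7656 = -0.4278

-0.4278


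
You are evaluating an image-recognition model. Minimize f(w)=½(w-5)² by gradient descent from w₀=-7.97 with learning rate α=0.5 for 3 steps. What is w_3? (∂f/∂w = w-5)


step 1: grad = -7.97-5 = -12.97; w = -7.97 - 0.5·(-12.97) = -1.485
step 2: grad = -1.485-5 = -6.485; w = -1.485 - 0.5·(-6.485) = 1.7575
step 3: grad = 1.7575-5 = -3.2425; w = 1.7575 - 0.5·(-3.2425) = 3.37875

3.37875


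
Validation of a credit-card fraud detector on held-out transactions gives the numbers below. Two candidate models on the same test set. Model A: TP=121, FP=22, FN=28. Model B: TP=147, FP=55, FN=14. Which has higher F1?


Model A: P=121/143=0.8462, R=121/149=0.8121, F1=2PR/(P+R)=2TP/(2TP+FP+FN)=242/292=0.8288
Model B: P=147/202=0.7277, R=147/161=0.913, F1=2PR/(P+R)=2TP/(2TP+FP+FN)=294/363=0.8099
0.8288 > 0.8099 → Model A

Model A


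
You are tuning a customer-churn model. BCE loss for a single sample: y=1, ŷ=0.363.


BCE = -[y·ln(p) + (1-y)·ln(1-p)]
= -1·ln(0.363) - 0
= -ln(0.363) = 1.0134

1.0134


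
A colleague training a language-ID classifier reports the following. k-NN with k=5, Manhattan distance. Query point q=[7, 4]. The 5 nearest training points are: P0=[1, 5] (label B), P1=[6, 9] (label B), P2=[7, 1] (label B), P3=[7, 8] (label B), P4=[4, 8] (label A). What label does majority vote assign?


d(q,P0) = 7  (label B)
d(q,P1) = 6  (label B)
d(q,P2) = 3  (label B)
d(q,P3) = 4  (label B)
d(q,P4) = 7  (label A)
Votes: A=1, B=4
Majority → B

B


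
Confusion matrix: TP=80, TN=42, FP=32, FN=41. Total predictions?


Total = TP + TN + FP + FN
= 80 + 42 + 32 + 41
= 195
(Predicted positive: 112, predicted negative: 83)

195


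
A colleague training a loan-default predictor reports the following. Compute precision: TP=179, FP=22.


Precision = TP/(TP+FP)
= 179/(179+22)
= 179/201 = 89.05%

89.05%


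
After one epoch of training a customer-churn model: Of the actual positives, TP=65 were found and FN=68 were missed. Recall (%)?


Recall = TP/(TP+FN)
= 65/(65+68)
= 65/133 = 48.87%

48.87%


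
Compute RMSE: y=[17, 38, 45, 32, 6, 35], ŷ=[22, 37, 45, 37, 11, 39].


MSE = 92/6 = 15.3333
RMSE = √(92/6) = 3.9158

3.9158


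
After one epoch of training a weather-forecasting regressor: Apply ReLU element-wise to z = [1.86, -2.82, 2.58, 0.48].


ReLU(1.86) = max(0, 1.86) = 1.86
ReLU(-2.82) = max(0, -2.82) = 0.0
ReLU(2.58) = max(0, 2.58) = 2.58
ReLU(0.48) = max(0, 0.48) = 0.48
result = [1.86, 0.0, 2.58, 0.48]

[1.86, 0.0, 2.58, 0.48]


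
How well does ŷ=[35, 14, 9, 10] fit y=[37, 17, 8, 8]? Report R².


ȳ = 17.5
SS_res = Σ(y-ŷ)² = 18
SS_tot = Σ(y-ȳ)² = 561
R² = 1 - SS_res/SS_tot = 1 - 0.0321 = 0.9679

0.9679


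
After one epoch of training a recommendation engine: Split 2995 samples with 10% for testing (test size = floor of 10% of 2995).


Test = ⌊2995·10/100⌋ = 299
Train = 2995 - 299 = 2696

Train: 2696, Test: 299


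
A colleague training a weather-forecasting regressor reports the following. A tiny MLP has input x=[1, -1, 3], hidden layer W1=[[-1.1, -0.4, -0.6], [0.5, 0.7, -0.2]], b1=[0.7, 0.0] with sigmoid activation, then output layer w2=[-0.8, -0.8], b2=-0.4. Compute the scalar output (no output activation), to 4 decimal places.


z1[0] = (-1.1)·(1) + (-0.4)·(-1) + (-0.6)·(3) + 0.7 = -1.8
z1[1] = (0.5)·(1) + (0.7)·(-1) + (-0.2)·(3) + 0.0 = -0.8
h = sigmoid(z1) = [0.1419, 0.31]
output = (-0.8)·(0.1419) + (-0.8)·(0.31) - 0.4 = -0.7615

-0.7615


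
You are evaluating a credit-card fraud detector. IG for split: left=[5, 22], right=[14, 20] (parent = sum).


Parent = [19, 42], H_parent = 0.8949
H_left = 0.6913 (n=27), H_right = 0.9774 (n=34)
H_children = (27/61)·0.6913 + (34/61)·0.9774 = 0.8508
IG = 0.8949 - 0.8508 = 0.0441

0.0441


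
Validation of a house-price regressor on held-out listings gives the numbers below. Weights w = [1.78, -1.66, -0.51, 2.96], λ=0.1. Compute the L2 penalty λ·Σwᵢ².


‖w‖₂² = (1.78)² + (-1.66)² + (-0.51)² + (2.96)²
     = 3.1684 + 2.7556 + 0.2601 + 8.7616
     = 14.9457
λ·‖w‖₂² = 0.1·14.9457 = 1.49457

1.49457


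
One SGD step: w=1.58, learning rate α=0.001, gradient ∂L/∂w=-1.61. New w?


w_new = w - α·∇
= 1.58 - 0.001·-1.61
= 1.58 + 0.00161
= 1.58161

1.58161


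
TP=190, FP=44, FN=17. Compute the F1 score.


Precision = 190/234 = 0.812
Recall = 190/207 = 0.9179
F1 = 2·P·R/(P+R) = 2·TP/(2·TP+FP+FN) = 380/(380+44+17) = 380/441 = 0.8617

0.8617


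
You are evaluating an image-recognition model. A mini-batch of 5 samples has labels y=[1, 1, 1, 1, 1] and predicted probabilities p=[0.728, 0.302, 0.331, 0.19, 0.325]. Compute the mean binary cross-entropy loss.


L[0] = -ln(0.728) = 0.3175
L[1] = -ln(0.302) = 1.1973
L[2] = -ln(0.331) = 1.1056
L[3] = -ln(0.19) = 1.6607
L[4] = -ln(0.325) = 1.1239
mean = (0.3175 + 1.1973 + 1.1056 + 1.6607 + 1.1239)/5 = 1.081

1.081


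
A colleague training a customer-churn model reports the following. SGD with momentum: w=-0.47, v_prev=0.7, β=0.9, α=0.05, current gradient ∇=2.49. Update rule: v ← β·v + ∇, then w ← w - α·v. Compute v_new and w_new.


v_new = 0.9·0.7 + 2.49 = 0.63 + 2.49 = 3.12
w_new = -0.47 - 0.05·3.12 = -0.47 - 0.156 = -0.626

v_new=3.12, w_new=-0.626


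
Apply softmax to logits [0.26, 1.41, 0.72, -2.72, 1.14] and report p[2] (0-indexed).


Exponentials: e^0.26=1.2969, e^1.41=4.096, e^0.72=2.0544, e^-2.72=0.0659, e^1.14=3.1268
Sum = 10.64
Softmax = [0.1219, 0.385, 0.1931, 0.0062, 0.2939]
p[2] = 2.0544/10.64 = 0.1931

0.1931


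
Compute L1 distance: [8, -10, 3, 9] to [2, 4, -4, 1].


d = |8-2| + |-10-4| + |3+ 4| + |9-1|
  = 6 + 14 + 7 + 8
  = 35

35


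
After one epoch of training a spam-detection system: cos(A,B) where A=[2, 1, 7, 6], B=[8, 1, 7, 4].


A·B = 2·8 + 1·1 + 7·7 + 6·4 = 90
‖A‖ = √90 = 9.4868, ‖B‖ = √130 = 11.4018
cos = 90/(√90·√130) = 90/√11700 = 0.8321

0.8321


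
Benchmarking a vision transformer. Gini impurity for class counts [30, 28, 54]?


Probabilities: [30/112, 28/112, 54/112] ≈ [0.2679, 0.25, 0.4821]
Σpᵢ² = (900 + 784 + 2916)/112² = 4600/12544
Gini = 1 - Σpᵢ² = 1 - 4600/12544 = 0.6333

0.6333


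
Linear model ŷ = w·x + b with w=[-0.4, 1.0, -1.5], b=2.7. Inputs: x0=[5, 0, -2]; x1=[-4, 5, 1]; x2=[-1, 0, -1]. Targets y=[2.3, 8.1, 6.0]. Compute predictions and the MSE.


ŷ0 = (-0.4)·(5) + (1.0)·(0) + (-1.5)·(-2) + 2.7 = 3.7
ŷ1 = (-0.4)·(-4) + (1.0)·(5) + (-1.5)·(1) + 2.7 = 7.8
ŷ2 = (-0.4)·(-1) + (1.0)·(0) + (-1.5)·(-1) + 2.7 = 4.6
errors² = [1.96, 0.09, 1.96]
MSE = 4.0100/3 = 1.3367

1.3367


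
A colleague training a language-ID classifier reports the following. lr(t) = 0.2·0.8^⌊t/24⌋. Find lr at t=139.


n_drops = ⌊139/24⌋ = 5
lr = 0.2·0.8^5 = 0.2·0.32768 = 0.065536

0.065536


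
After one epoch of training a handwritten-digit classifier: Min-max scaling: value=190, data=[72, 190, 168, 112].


min=72, max=190
(190-72)/(190-72) = 118/118 = 1.0

1.0


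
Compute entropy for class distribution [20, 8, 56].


Probabilities: [20/84, 8/84, 56/84] ≈ [0.2381, 0.0952, 0.6667]
H = -((20/84)·log₂(20/84) + (8/84)·log₂(8/84) + (56/84)·log₂(56/84))
  = 1.206 bits

1.206 bits


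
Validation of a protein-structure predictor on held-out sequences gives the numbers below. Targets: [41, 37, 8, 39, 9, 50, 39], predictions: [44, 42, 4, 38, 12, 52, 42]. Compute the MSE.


Squared errors: (41-44)²=9, (37-42)²=25, (8-4)²=16, (39-38)²=1, (9-12)²=9, (50-52)²=4, (39-42)²=9
Sum = 73
MSE = 73/7 = 73/7

73/7


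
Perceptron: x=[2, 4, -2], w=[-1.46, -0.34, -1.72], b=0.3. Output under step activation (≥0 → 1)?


z = (2)·(-1.46) + (4)·(-0.34) + (-2)·(-1.72) + 0.3
  = -0.54
step(z) = 0 (z<0)

0


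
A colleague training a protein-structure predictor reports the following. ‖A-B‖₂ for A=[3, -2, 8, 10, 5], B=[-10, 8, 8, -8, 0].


d = √((3+ 10)² + (-2-8)² + (8-8)² + (10+ 8)² + (5-0)²)
  = √(169 + 100 + 0 + 324 + 25)
  = √618 = 24.8596

24.8596


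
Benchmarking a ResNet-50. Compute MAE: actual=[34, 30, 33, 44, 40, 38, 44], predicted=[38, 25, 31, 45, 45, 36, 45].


Absolute errors: |34-38|=4, |30-25|=5, |33-31|=2, |44-45|=1, |40-45|=5, |38-36|=2, |44-45|=1
Sum = 20
MAE = 20/7 = 20/7

20/7


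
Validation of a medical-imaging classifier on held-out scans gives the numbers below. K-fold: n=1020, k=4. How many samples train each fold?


Fold size = 1020/4 = 255
Training per fold = 1020 - 255 = 765

765


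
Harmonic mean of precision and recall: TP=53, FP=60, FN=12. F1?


Precision = 53/113 = 0.469
Recall = 53/65 = 0.8154
F1 = 2·P·R/(P+R) = 2·TP/(2·TP+FP+FN) = 106/(106+60+12) = 106/178 = 0.5955

0.5955


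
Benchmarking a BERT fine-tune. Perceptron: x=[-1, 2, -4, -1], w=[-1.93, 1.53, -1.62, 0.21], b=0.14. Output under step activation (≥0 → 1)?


z = (-1)·(-1.93) + (2)·(1.53) + (-4)·(-1.62) + (-1)·(0.21) + 0.14
  = 11.4
step(z) = 1 (z≥0)

1


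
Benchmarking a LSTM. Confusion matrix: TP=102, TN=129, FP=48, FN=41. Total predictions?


Total = TP + TN + FP + FN
= 102 + 129 + 48 + 41
= 320
(Predicted positive: 150, predicted negative: 170)

320


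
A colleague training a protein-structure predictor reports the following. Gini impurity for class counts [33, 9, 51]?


Probabilities: [33/93, 9/93, 51/93] ≈ [0.3548, 0.0968, 0.5484]
Σpᵢ² = (1089 + 81 + 2601)/93² = 3771/8649
Gini = 1 - Σpᵢ² = 1 - 3771/8649 = 0.564

0.564


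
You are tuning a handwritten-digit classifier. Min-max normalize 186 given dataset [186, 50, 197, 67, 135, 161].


min=50, max=197
(186-50)/(197-50) = 136/147 = 0.9252

0.9252


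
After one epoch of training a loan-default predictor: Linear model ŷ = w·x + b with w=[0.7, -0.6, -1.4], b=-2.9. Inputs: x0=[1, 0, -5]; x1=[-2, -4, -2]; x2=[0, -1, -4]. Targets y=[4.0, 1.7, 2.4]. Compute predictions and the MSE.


ŷ0 = (0.7)·(1) + (-0.6)·(0) + (-1.4)·(-5) - 2.9 = 4.8
ŷ1 = (0.7)·(-2) + (-0.6)·(-4) + (-1.4)·(-2) - 2.9 = 0.9
ŷ2 = (0.7)·(0) + (-0.6)·(-1) + (-1.4)·(-4) - 2.9 = 3.3
errors² = [0.64, 0.64, 0.81]
MSE = 2.0900/3 = 0.6967

0.6967


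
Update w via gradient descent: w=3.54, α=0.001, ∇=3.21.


w_new = w - α·∇
= 3.54 - 0.001·3.21
= 3.54 - 0.00321
= 3.53679

3.53679


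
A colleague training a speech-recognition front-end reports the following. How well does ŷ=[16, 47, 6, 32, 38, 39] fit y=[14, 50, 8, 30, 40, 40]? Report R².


ȳ = 30.3333
SS_res = Σ(y-ŷ)² = 26
SS_tot = Σ(y-ȳ)² = 1339.33
R² = 1 - SS_res/SS_tot = 1 - 0.0194 = 0.9806

0.9806


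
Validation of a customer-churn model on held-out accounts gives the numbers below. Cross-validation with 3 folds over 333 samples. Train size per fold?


Fold size = 333/3 = 111
Training per fold = 333 - 111 = 222

222


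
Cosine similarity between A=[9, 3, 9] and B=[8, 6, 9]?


A·B = 9·8 + 3·6 + 9·9 = 171
‖A‖ = √171 = 13.0767, ‖B‖ = √181 = 13.4536
cos = 171/(√171·√181) = 171/√30951 = 0.972

0.972


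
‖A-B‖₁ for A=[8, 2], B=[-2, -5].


d = |8+ 2| + |2+ 5|
  = 10 + 7
  = 17

17


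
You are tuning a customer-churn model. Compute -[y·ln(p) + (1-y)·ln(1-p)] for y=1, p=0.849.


BCE = -[y·ln(p) + (1-y)·ln(1-p)]
= -1·ln(0.849) - 0
= -ln(0.849) = 0.1637

0.1637


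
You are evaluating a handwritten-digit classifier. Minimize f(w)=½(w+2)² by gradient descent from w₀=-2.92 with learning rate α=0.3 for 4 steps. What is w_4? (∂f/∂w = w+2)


step 1: grad = -2.92+2 = -0.92; w = -2.92 - 0.3·(-0.92) = -2.644
step 2: grad = -2.644+2 = -0.644; w = -2.644 - 0.3·(-0.644) = -2.4508
step 3: grad = -2.4508+2 = -0.4508; w = -2.4508 - 0.3·(-0.4508) = -2.31556
step 4: grad = -2.31556+2 = -0.31556; w = -2.31556 - 0.3·(-0.31556) = -2.220892

-2.220892


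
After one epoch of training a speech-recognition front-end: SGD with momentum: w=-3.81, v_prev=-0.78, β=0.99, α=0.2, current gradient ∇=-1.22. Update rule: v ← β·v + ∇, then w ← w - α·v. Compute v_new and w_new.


v_new = 0.99·-0.78 - 1.22 = -0.7722 - 1.22 = -1.9922
w_new = -3.81 - 0.2·-1.9922 = -3.81 + 0.39844 = -3.41156

v_new=-1.9922, w_new=-3.41156


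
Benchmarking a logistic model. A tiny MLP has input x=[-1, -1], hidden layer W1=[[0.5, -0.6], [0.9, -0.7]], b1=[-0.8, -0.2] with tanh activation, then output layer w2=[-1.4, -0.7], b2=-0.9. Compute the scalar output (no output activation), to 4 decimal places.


z1[0] = (0.5)·(-1) + (-0.6)·(-1) - 0.8 = -0.7
z1[1] = (0.9)·(-1) + (-0.7)·(-1) - 0.2 = -0.4
h = tanh(z1) = [-0.6044, -0.3799]
output = (-1.4)·(-0.6044) + (-0.7)·(-0.3799) - 0.9 = 0.2121

0.2121
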